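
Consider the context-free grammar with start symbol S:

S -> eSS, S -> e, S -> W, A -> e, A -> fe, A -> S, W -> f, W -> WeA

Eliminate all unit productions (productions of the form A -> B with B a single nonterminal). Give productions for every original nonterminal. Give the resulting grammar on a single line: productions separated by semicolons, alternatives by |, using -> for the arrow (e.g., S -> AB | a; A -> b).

Unit productions: A->S, S->W.
Unit pairs (A ⇒* B via units): (A,S), (A,W), (S,W).
S: inherits non-unit rules of {S, W} → WeA | e | eSS | f.
A: inherits non-unit rules of {A, S, W} → WeA | e | eSS | f | fe.
W: inherits non-unit rules of {W} → WeA | f.

S -> e | f | WeA | eSS; A -> e | f | fe | WeA | eSS; W -> f | WeA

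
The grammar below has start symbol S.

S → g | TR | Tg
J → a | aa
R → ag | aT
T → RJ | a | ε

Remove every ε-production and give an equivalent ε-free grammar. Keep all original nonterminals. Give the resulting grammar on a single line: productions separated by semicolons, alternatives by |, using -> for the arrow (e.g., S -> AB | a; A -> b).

Nullable set: {T}.
S -> TR: T nullable, giving R | TR.
S -> Tg: T nullable, giving Tg | g.
R -> aT: T nullable, giving a | aT.
Drop T -> ε.
Unchanged (no nullable symbols): S -> g; J -> a; J -> aa; R -> ag; T -> RJ; T -> a.

S -> R | g | TR | Tg; J -> a | aa; R -> a | aT | ag; T -> a | RJ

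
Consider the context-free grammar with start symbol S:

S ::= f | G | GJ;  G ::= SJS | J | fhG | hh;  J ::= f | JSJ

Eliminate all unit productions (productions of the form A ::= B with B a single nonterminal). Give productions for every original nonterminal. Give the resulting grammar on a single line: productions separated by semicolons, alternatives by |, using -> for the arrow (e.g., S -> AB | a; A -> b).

Unit productions: G->J, S->G.
Unit pairs (A ⇒* B via units): (G,J), (S,G), (S,J).
S: inherits non-unit rules of {G, J, S} → GJ | JSJ | SJS | f | fhG | hh.
G: inherits non-unit rules of {G, J} → JSJ | SJS | f | fhG | hh.
J: inherits non-unit rules of {J} → JSJ | f.

S -> f | GJ | hh | JSJ | SJS | fhG; G -> f | hh | JSJ | SJS | fhG; J -> f | JSJ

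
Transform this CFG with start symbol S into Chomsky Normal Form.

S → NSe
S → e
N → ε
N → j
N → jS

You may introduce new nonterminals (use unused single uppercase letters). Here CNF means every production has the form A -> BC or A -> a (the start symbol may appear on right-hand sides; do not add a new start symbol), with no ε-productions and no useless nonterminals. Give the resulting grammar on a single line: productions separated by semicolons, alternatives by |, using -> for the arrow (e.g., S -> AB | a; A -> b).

S -> e | NC | SB; A -> j; B -> e; C -> SB; N -> j | AS

Nullable: {N}; after ε-elimination: S -> e | Se | NSe; N -> j | jS.
No unit productions to eliminate.
TERM: introduce B -> e, A -> j and substitute in every rule of length ≥2.
BIN: S -> NSB becomes S -> NC, C -> SB.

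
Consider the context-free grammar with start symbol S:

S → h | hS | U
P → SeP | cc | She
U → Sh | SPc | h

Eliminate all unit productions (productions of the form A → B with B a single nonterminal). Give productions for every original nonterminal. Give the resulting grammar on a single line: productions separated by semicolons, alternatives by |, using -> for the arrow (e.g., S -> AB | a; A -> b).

S -> h | Sh | hS | SPc; P -> cc | SeP | She; U -> h | Sh | SPc

Unit productions: S->U.
Unit pairs (A ⇒* B via units): (S,U).
S: inherits non-unit rules of {S, U} → SPc | Sh | h | hS.
P: inherits non-unit rules of {P} → SeP | She | cc.
U: inherits non-unit rules of {U} → SPc | Sh | h.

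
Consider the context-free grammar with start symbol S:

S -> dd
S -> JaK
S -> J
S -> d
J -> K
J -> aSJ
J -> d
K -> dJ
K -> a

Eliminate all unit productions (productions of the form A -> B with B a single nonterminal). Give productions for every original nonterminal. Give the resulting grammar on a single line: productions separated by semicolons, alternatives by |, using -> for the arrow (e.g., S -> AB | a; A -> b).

S -> a | d | dJ | dd | JaK | aSJ; J -> a | d | dJ | aSJ; K -> a | dJ

Unit productions: J->K, S->J.
Unit pairs (A ⇒* B via units): (J,K), (S,J), (S,K).
S: inherits non-unit rules of {J, K, S} → JaK | a | aSJ | d | dJ | dd.
J: inherits non-unit rules of {J, K} → a | aSJ | d | dJ.
K: inherits non-unit rules of {K} → a | dJ.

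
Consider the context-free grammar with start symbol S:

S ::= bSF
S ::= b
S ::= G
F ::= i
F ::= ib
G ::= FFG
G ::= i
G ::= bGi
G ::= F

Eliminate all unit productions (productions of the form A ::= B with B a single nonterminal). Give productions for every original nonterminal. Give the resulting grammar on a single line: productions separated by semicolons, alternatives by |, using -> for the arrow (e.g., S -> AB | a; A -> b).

S -> b | i | ib | FFG | bGi | bSF; F -> i | ib; G -> i | ib | FFG | bGi

Unit productions: G->F, S->G.
Unit pairs (A ⇒* B via units): (G,F), (S,F), (S,G).
S: inherits non-unit rules of {F, G, S} → FFG | b | bGi | bSF | i | ib.
F: inherits non-unit rules of {F} → i | ib.
G: inherits non-unit rules of {F, G} → FFG | bGi | i | ib.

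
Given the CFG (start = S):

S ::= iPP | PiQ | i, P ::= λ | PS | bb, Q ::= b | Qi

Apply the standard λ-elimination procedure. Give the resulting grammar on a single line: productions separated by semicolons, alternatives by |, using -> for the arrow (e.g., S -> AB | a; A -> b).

Nullable set: {P}.
S -> PiQ: P nullable, giving PiQ | iQ.
S -> iPP: P, P nullable, giving i | iP | iPP.
Drop P -> λ.
P -> PS: P nullable, giving PS | S.
Unchanged (no nullable symbols): S -> i; P -> bb; Q -> Qi; Q -> b.

S -> i | iP | iQ | PiQ | iPP; P -> S | PS | bb; Q -> b | Qi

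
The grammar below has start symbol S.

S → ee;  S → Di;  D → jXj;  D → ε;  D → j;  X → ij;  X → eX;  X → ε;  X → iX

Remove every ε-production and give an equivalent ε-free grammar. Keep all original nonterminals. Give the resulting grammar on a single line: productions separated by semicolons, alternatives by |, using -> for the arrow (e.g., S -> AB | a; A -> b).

Nullable set: {D, X}.
S -> Di: D nullable, giving Di | i.
Drop D -> ε.
D -> jXj: X nullable, giving jXj | jj.
Drop X -> ε.
X -> eX: X nullable, giving e | eX.
X -> iX: X nullable, giving i | iX.
Unchanged (no nullable symbols): S -> ee; D -> j; X -> ij.

S -> i | Di | ee; D -> j | jj | jXj; X -> e | i | eX | iX | ij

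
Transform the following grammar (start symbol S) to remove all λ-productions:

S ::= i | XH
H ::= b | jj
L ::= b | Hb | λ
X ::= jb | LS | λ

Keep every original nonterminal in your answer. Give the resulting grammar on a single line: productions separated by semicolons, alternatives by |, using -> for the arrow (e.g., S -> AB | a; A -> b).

Nullable set: {L, X}.
S -> XH: X nullable, giving H | XH.
Drop L -> λ.
Drop X -> λ.
X -> LS: L nullable, giving LS | S.
Unchanged (no nullable symbols): S -> i; H -> b; H -> jj; L -> Hb; L -> b; X -> jb.

S -> H | i | XH; H -> b | jj; L -> b | Hb; X -> S | LS | jb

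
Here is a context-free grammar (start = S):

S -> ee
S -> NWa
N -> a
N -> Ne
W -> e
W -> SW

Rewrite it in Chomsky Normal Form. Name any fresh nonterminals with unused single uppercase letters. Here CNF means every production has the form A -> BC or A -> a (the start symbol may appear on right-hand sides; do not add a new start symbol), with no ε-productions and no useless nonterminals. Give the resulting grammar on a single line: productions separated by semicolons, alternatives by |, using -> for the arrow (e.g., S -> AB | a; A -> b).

S -> AA | NC; A -> e; B -> a; C -> WB; N -> a | NA; W -> e | SW

No ε-productions.
No unit productions to eliminate.
TERM: introduce B -> a, A -> e and substitute in every rule of length ≥2.
BIN: S -> NWB becomes S -> NC, C -> WB.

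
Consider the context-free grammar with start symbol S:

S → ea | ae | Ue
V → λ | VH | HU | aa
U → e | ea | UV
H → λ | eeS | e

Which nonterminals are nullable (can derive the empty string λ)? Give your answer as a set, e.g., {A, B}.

Directly nullable (have an ε-rule): {H, V}.
Not nullable: S, U — each has a terminal in every rule's right-hand side or depends on a non-nullable symbol.

{H, V}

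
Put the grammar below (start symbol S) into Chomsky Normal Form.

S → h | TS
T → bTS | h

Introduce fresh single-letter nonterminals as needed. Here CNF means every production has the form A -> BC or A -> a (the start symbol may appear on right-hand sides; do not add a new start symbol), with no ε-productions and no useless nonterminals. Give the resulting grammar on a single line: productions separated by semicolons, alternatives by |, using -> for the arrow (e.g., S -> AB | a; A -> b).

S -> h | TS; A -> b; B -> TS; T -> h | AB

No ε-productions.
No unit productions to eliminate.
TERM: introduce A -> b and substitute in every rule of length ≥2.
BIN: T -> ATS becomes T -> AB, B -> TS.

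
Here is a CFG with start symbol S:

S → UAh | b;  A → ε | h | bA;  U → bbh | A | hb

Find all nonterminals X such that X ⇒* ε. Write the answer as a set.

{A, U}

Directly nullable (have an ε-rule): {A}.
U is nullable via U -> A (every symbol on the right is already known nullable).
Not nullable: S — each has a terminal in every rule's right-hand side or depends on a non-nullable symbol.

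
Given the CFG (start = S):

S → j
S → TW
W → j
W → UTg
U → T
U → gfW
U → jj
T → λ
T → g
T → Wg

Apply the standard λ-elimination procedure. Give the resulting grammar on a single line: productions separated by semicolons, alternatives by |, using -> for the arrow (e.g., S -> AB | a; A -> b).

S -> W | j | TW; T -> g | Wg; U -> T | jj | gfW; W -> g | j | Tg | Ug | UTg

Nullable set: {T, U}.
S -> TW: T nullable, giving TW | W.
Drop T -> λ.
U -> T: T nullable, giving T.
W -> UTg: U, T nullable, giving Tg | UTg | Ug | g.
Unchanged (no nullable symbols): S -> j; T -> Wg; T -> g; U -> gfW; U -> jj; W -> j.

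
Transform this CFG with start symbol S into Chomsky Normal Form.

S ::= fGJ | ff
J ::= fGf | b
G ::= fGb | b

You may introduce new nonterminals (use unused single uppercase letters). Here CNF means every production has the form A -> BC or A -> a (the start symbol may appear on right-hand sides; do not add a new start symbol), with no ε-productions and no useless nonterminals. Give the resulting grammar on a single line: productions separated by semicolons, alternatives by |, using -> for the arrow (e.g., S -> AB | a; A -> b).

No ε-productions.
No unit productions to eliminate.
TERM: introduce B -> b, A -> f and substitute in every rule of length ≥2.
BIN: G -> AGB becomes G -> AC, C -> GB; J -> AGA becomes J -> AD, D -> GA; S -> AGJ becomes S -> AE, E -> GJ.

S -> AA | AE; A -> f; B -> b; C -> GB; D -> GA; E -> GJ; G -> b | AC; J -> b | AD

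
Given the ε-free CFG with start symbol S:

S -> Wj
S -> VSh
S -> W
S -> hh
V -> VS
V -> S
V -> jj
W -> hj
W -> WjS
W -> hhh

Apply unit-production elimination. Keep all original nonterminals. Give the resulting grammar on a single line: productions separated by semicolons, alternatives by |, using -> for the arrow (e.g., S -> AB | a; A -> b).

Unit productions: S->W, V->S.
Unit pairs (A ⇒* B via units): (S,W), (V,S), (V,W).
S: inherits non-unit rules of {S, W} → VSh | Wj | WjS | hh | hhh | hj.
V: inherits non-unit rules of {S, V, W} → VS | VSh | Wj | WjS | hh | hhh | hj | jj.
W: inherits non-unit rules of {W} → WjS | hhh | hj.

S -> Wj | hh | hj | VSh | WjS | hhh; V -> VS | Wj | hh | hj | jj | VSh | WjS | hhh; W -> hj | WjS | hhh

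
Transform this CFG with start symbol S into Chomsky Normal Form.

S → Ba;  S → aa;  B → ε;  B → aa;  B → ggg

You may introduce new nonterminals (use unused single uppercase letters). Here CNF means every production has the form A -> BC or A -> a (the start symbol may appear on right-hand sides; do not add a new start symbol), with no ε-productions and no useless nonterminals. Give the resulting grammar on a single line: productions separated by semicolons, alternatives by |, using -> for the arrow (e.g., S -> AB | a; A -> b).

Nullable: {B}; after ε-elimination: S -> a | Ba | aa; B -> aa | ggg.
No unit productions to eliminate.
TERM: introduce A -> a, C -> g and substitute in every rule of length ≥2.
BIN: B -> CCC becomes B -> CD, D -> CC.

S -> a | AA | BA; A -> a; B -> AA | CD; C -> g; D -> CC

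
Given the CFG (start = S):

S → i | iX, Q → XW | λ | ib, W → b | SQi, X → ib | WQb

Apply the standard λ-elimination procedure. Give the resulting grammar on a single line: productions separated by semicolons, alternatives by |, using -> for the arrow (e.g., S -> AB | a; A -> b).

S -> i | iX; Q -> XW | ib; W -> b | Si | SQi; X -> Wb | ib | WQb

Nullable set: {Q}.
Drop Q -> λ.
W -> SQi: Q nullable, giving SQi | Si.
X -> WQb: Q nullable, giving WQb | Wb.
Unchanged (no nullable symbols): S -> i; S -> iX; Q -> XW; Q -> ib; W -> b; X -> ib.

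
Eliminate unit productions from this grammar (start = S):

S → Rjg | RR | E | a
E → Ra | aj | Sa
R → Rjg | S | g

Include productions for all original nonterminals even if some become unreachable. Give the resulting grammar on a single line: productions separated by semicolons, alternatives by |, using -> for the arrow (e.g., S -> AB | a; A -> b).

S -> a | RR | Ra | Sa | aj | Rjg; E -> Ra | Sa | aj; R -> a | g | RR | Ra | Sa | aj | Rjg

Unit productions: R->S, S->E.
Unit pairs (A ⇒* B via units): (R,E), (R,S), (S,E).
S: inherits non-unit rules of {E, S} → RR | Ra | Rjg | Sa | a | aj.
E: inherits non-unit rules of {E} → Ra | Sa | aj.
R: inherits non-unit rules of {E, R, S} → RR | Ra | Rjg | Sa | a | aj | g.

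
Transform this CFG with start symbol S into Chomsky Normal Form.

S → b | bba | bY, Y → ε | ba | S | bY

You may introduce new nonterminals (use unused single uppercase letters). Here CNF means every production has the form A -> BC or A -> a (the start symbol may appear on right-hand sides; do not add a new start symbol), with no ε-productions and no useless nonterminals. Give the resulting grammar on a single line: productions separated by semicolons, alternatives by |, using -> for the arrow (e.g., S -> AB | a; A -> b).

S -> b | AC | AY; A -> b; B -> a; C -> AB; D -> AB; Y -> b | AB | AD | AY

Nullable: {Y}; after ε-elimination: S -> b | bY | bba; Y -> S | b | bY | ba.
After unit-elimination: S -> b | bY | bba; Y -> b | bY | ba | bba.
TERM: introduce B -> a, A -> b and substitute in every rule of length ≥2.
BIN: S -> AAB becomes S -> AC, C -> AB; Y -> AAB becomes Y -> AD, D -> AB.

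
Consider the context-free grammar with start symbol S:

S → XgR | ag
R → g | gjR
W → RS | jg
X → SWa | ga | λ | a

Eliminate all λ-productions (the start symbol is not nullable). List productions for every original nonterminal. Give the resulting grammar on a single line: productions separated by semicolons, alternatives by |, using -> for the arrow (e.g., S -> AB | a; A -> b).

Nullable set: {X}.
S -> XgR: X nullable, giving XgR | gR.
Drop X -> λ.
Unchanged (no nullable symbols): S -> ag; R -> g; R -> gjR; W -> RS; W -> jg; X -> SWa; X -> a; X -> ga.

S -> ag | gR | XgR; R -> g | gjR; W -> RS | jg; X -> a | ga | SWa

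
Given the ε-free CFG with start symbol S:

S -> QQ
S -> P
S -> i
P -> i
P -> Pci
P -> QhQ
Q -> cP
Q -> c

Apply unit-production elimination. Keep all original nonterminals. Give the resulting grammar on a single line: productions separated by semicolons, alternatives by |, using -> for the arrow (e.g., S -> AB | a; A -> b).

Unit productions: S->P.
Unit pairs (A ⇒* B via units): (S,P).
S: inherits non-unit rules of {P, S} → Pci | QQ | QhQ | i.
P: inherits non-unit rules of {P} → Pci | QhQ | i.
Q: inherits non-unit rules of {Q} → c | cP.

S -> i | QQ | Pci | QhQ; P -> i | Pci | QhQ; Q -> c | cP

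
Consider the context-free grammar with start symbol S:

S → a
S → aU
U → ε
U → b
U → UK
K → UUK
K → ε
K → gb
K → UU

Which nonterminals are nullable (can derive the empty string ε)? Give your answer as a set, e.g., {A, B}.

Directly nullable (have an ε-rule): {K, U}.
Not nullable: S — each has a terminal in every rule's right-hand side or depends on a non-nullable symbol.

{K, U}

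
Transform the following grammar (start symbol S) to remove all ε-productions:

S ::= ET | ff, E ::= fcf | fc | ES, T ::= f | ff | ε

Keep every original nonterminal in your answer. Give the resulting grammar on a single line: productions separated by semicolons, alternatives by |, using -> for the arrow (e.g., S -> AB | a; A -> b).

Nullable set: {T}.
S -> ET: T nullable, giving E | ET.
Drop T -> ε.
Unchanged (no nullable symbols): S -> ff; E -> ES; E -> fc; E -> fcf; T -> f; T -> ff.

S -> E | ET | ff; E -> ES | fc | fcf; T -> f | ff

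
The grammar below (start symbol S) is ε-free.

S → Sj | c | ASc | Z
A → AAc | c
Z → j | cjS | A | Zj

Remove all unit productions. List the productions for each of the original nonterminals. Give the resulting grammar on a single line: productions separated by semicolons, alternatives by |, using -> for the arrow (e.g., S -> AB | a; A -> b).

S -> c | j | Sj | Zj | AAc | ASc | cjS; A -> c | AAc; Z -> c | j | Zj | AAc | cjS

Unit productions: S->Z, Z->A.
Unit pairs (A ⇒* B via units): (S,A), (S,Z), (Z,A).
S: inherits non-unit rules of {A, S, Z} → AAc | ASc | Sj | Zj | c | cjS | j.
A: inherits non-unit rules of {A} → AAc | c.
Z: inherits non-unit rules of {A, Z} → AAc | Zj | c | cjS | j.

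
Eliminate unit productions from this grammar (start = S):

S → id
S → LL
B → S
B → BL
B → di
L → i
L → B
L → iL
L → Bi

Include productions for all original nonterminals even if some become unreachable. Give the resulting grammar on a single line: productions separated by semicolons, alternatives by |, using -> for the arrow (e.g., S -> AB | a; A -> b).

S -> LL | id; B -> BL | LL | di | id; L -> i | BL | Bi | LL | di | iL | id

Unit productions: B->S, L->B.
Unit pairs (A ⇒* B via units): (B,S), (L,B), (L,S).
S: inherits non-unit rules of {S} → LL | id.
B: inherits non-unit rules of {B, S} → BL | LL | di | id.
L: inherits non-unit rules of {B, L, S} → BL | Bi | LL | di | i | iL | id.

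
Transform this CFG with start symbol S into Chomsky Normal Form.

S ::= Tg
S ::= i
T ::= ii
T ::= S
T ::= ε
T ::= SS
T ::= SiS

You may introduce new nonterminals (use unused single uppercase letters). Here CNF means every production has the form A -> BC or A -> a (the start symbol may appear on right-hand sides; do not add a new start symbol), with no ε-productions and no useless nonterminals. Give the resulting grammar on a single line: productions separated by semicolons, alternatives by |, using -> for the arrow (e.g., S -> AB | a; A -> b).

Nullable: {T}; after ε-elimination: S -> g | i | Tg; T -> S | SS | ii | SiS.
After unit-elimination: S -> g | i | Tg; T -> g | i | SS | Tg | ii | SiS.
TERM: introduce A -> g, B -> i and substitute in every rule of length ≥2.
BIN: T -> SBS becomes T -> SC, C -> BS.

S -> g | i | TA; A -> g; B -> i; C -> BS; T -> g | i | BB | SC | SS | TA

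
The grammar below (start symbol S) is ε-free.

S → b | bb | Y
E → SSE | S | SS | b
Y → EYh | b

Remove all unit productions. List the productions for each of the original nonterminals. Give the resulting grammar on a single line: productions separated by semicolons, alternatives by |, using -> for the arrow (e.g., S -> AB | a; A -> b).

Unit productions: E->S, S->Y.
Unit pairs (A ⇒* B via units): (E,S), (E,Y), (S,Y).
S: inherits non-unit rules of {S, Y} → EYh | b | bb.
E: inherits non-unit rules of {E, S, Y} → EYh | SS | SSE | b | bb.
Y: inherits non-unit rules of {Y} → EYh | b.

S -> b | bb | EYh; E -> b | SS | bb | EYh | SSE; Y -> b | EYh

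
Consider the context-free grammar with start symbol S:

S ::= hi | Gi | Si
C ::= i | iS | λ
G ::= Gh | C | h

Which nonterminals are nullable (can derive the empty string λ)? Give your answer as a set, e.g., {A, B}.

{C, G}

Directly nullable (have an ε-rule): {C}.
G is nullable via G -> C (every symbol on the right is already known nullable).
Not nullable: S — each has a terminal in every rule's right-hand side or depends on a non-nullable symbol.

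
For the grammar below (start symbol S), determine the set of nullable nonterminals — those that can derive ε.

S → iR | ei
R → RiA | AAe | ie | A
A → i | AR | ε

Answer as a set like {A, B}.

{A, R}

Directly nullable (have an ε-rule): {A}.
R is nullable via R -> A (every symbol on the right is already known nullable).
Not nullable: S — each has a terminal in every rule's right-hand side or depends on a non-nullable symbol.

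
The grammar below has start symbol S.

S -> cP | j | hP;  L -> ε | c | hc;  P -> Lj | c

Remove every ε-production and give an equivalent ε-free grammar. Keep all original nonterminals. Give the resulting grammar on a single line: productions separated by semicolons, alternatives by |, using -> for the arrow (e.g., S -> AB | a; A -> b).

Nullable set: {L}.
Drop L -> ε.
P -> Lj: L nullable, giving Lj | j.
Unchanged (no nullable symbols): S -> cP; S -> hP; S -> j; L -> c; L -> hc; P -> c.

S -> j | cP | hP; L -> c | hc; P -> c | j | Lj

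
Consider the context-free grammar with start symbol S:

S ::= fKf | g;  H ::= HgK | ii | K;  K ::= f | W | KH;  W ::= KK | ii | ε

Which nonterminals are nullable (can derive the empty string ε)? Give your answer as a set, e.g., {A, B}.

Directly nullable (have an ε-rule): {W}.
K is nullable via K -> W (every symbol on the right is already known nullable).
H is nullable via H -> K (every symbol on the right is already known nullable).
Not nullable: S — each has a terminal in every rule's right-hand side or depends on a non-nullable symbol.

{H, K, W}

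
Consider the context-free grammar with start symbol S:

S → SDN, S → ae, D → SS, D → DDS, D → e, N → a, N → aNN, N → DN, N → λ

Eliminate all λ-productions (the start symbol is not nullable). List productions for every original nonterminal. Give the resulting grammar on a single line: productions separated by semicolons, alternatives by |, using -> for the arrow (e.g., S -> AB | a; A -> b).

Nullable set: {N}.
S -> SDN: N nullable, giving SD | SDN.
Drop N -> λ.
N -> DN: N nullable, giving D | DN.
N -> aNN: N, N nullable, giving a | aN | aNN.
Unchanged (no nullable symbols): S -> ae; D -> DDS; D -> SS; D -> e; N -> a.

S -> SD | ae | SDN; D -> e | SS | DDS; N -> D | a | DN | aN | aNN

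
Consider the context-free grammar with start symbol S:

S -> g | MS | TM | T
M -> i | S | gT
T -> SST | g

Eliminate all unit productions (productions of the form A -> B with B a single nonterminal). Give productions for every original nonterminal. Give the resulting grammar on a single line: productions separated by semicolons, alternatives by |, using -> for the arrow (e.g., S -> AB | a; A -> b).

S -> g | MS | TM | SST; M -> g | i | MS | TM | gT | SST; T -> g | SST

Unit productions: M->S, S->T.
Unit pairs (A ⇒* B via units): (M,S), (M,T), (S,T).
S: inherits non-unit rules of {S, T} → MS | SST | TM | g.
M: inherits non-unit rules of {M, S, T} → MS | SST | TM | g | gT | i.
T: inherits non-unit rules of {T} → SST | g.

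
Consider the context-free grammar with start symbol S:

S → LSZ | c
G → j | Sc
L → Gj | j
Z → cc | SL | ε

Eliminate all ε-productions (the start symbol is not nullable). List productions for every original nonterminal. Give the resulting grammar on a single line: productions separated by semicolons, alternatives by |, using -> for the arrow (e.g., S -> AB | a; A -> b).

Nullable set: {Z}.
S -> LSZ: Z nullable, giving LS | LSZ.
Drop Z -> ε.
Unchanged (no nullable symbols): S -> c; G -> Sc; G -> j; L -> Gj; L -> j; Z -> SL; Z -> cc.

S -> c | LS | LSZ; G -> j | Sc; L -> j | Gj; Z -> SL | cc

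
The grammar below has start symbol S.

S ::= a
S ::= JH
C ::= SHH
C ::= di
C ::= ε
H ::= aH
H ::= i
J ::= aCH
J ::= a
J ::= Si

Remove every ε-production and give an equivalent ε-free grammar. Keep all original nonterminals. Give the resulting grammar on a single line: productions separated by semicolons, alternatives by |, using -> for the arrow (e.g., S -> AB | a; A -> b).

Nullable set: {C}.
Drop C -> ε.
J -> aCH: C nullable, giving aCH | aH.
Unchanged (no nullable symbols): S -> JH; S -> a; C -> SHH; C -> di; H -> aH; H -> i; J -> Si; J -> a.

S -> a | JH; C -> di | SHH; H -> i | aH; J -> a | Si | aH | aCH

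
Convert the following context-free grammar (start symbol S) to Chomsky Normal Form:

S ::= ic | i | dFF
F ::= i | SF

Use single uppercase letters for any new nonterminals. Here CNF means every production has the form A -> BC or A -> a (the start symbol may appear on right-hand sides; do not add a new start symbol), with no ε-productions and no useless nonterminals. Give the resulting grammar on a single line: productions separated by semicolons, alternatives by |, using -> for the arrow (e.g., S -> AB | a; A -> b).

No ε-productions.
No unit productions to eliminate.
TERM: introduce C -> c, A -> d, B -> i and substitute in every rule of length ≥2.
BIN: S -> AFF becomes S -> AD, D -> FF.

S -> i | AD | BC; A -> d; B -> i; C -> c; D -> FF; F -> i | SF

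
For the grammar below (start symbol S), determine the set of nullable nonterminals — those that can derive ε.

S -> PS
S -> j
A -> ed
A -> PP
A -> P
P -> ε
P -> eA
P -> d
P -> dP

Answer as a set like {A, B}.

{A, P}

Directly nullable (have an ε-rule): {P}.
A is nullable via A -> P (every symbol on the right is already known nullable).
Not nullable: S — each has a terminal in every rule's right-hand side or depends on a non-nullable symbol.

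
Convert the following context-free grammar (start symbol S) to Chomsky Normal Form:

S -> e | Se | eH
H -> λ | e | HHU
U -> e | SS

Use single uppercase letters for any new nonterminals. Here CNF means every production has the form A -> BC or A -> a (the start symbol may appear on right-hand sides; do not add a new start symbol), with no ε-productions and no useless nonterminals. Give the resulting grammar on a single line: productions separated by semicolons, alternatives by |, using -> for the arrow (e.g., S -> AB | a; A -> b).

Nullable: {H}; after ε-elimination: S -> e | Se | eH; H -> U | e | HU | HHU; U -> e | SS.
After unit-elimination: S -> e | Se | eH; H -> e | HU | SS | HHU; U -> e | SS.
TERM: introduce A -> e and substitute in every rule of length ≥2.
BIN: H -> HHU becomes H -> HB, B -> HU.

S -> e | AH | SA; A -> e; B -> HU; H -> e | HB | HU | SS; U -> e | SS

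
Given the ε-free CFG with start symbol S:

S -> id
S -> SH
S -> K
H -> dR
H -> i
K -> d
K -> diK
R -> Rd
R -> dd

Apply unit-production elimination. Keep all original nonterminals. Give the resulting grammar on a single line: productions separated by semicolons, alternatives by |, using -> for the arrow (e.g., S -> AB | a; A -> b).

S -> d | SH | id | diK; H -> i | dR; K -> d | diK; R -> Rd | dd

Unit productions: S->K.
Unit pairs (A ⇒* B via units): (S,K).
S: inherits non-unit rules of {K, S} → SH | d | diK | id.
H: inherits non-unit rules of {H} → dR | i.
K: inherits non-unit rules of {K} → d | diK.
R: inherits non-unit rules of {R} → Rd | dd.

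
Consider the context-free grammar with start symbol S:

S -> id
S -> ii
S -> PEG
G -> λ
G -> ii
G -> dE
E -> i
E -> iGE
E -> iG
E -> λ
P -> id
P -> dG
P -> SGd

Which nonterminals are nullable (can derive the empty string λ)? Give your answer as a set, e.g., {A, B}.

Directly nullable (have an ε-rule): {E, G}.
Not nullable: P, S — each has a terminal in every rule's right-hand side or depends on a non-nullable symbol.

{E, G}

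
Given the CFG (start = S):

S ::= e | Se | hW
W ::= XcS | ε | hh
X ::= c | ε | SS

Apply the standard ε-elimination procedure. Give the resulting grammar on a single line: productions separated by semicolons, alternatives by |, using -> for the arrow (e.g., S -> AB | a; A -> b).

Nullable set: {W, X}.
S -> hW: W nullable, giving h | hW.
Drop W -> ε.
W -> XcS: X nullable, giving XcS | cS.
Drop X -> ε.
Unchanged (no nullable symbols): S -> Se; S -> e; W -> hh; X -> SS; X -> c.

S -> e | h | Se | hW; W -> cS | hh | XcS; X -> c | SS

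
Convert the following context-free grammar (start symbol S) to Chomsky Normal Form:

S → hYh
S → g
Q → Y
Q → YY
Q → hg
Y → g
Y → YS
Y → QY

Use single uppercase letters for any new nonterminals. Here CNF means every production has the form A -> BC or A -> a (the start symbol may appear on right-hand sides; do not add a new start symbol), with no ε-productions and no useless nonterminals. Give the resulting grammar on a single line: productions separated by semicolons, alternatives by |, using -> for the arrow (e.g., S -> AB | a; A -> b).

No ε-productions.
After unit-elimination: S -> g | hYh; Q -> g | QY | YS | YY | hg; Y -> g | QY | YS.
TERM: introduce B -> g, A -> h and substitute in every rule of length ≥2.
BIN: S -> AYA becomes S -> AC, C -> YA.

S -> g | AC; A -> h; B -> g; C -> YA; Q -> g | AB | QY | YS | YY; Y -> g | QY | YS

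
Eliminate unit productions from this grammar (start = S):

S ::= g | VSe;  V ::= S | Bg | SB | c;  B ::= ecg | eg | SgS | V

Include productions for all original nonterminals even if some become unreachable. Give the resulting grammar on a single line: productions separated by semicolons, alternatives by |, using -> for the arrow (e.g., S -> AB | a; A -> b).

S -> g | VSe; B -> c | g | Bg | SB | eg | SgS | VSe | ecg; V -> c | g | Bg | SB | VSe

Unit productions: B->V, V->S.
Unit pairs (A ⇒* B via units): (B,S), (B,V), (V,S).
S: inherits non-unit rules of {S} → VSe | g.
B: inherits non-unit rules of {B, S, V} → Bg | SB | SgS | VSe | c | ecg | eg | g.
V: inherits non-unit rules of {S, V} → Bg | SB | VSe | c | g.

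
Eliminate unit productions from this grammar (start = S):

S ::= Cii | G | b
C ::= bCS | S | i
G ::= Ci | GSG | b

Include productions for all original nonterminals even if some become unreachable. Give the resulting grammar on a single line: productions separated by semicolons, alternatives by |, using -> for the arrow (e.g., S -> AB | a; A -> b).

S -> b | Ci | Cii | GSG; C -> b | i | Ci | Cii | GSG | bCS; G -> b | Ci | GSG

Unit productions: C->S, S->G.
Unit pairs (A ⇒* B via units): (C,G), (C,S), (S,G).
S: inherits non-unit rules of {G, S} → Ci | Cii | GSG | b.
C: inherits non-unit rules of {C, G, S} → Ci | Cii | GSG | b | bCS | i.
G: inherits non-unit rules of {G} → Ci | GSG | b.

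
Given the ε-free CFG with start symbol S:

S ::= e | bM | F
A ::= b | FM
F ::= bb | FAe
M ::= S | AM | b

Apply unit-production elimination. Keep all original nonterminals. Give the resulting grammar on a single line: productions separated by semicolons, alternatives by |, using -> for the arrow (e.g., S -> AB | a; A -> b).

S -> e | bM | bb | FAe; A -> b | FM; F -> bb | FAe; M -> b | e | AM | bM | bb | FAe

Unit productions: M->S, S->F.
Unit pairs (A ⇒* B via units): (M,F), (M,S), (S,F).
S: inherits non-unit rules of {F, S} → FAe | bM | bb | e.
A: inherits non-unit rules of {A} → FM | b.
F: inherits non-unit rules of {F} → FAe | bb.
M: inherits non-unit rules of {F, M, S} → AM | FAe | b | bM | bb | e.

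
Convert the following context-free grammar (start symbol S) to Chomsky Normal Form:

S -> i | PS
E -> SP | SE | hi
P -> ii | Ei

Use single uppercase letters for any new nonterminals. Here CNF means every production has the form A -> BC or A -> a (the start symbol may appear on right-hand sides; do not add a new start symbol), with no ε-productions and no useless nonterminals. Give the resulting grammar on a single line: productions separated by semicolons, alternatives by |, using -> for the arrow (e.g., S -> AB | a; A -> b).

No ε-productions.
No unit productions to eliminate.
TERM: introduce A -> h, B -> i and substitute in every rule of length ≥2.

S -> i | PS; A -> h; B -> i; E -> AB | SE | SP; P -> BB | EB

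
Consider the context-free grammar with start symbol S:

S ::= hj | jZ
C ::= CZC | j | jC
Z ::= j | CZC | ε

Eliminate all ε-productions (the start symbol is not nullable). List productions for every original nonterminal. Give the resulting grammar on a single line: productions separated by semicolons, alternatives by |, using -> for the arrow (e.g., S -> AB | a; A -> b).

Nullable set: {Z}.
S -> jZ: Z nullable, giving j | jZ.
C -> CZC: Z nullable, giving CC | CZC.
Drop Z -> ε.
Z -> CZC: Z nullable, giving CC | CZC.
Unchanged (no nullable symbols): S -> hj; C -> j; C -> jC; Z -> j.

S -> j | hj | jZ; C -> j | CC | jC | CZC; Z -> j | CC | CZC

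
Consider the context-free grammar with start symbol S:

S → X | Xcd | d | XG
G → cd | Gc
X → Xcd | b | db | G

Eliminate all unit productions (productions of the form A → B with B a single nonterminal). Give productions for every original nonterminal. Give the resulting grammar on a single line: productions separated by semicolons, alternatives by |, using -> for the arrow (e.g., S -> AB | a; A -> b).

S -> b | d | Gc | XG | cd | db | Xcd; G -> Gc | cd; X -> b | Gc | cd | db | Xcd

Unit productions: S->X, X->G.
Unit pairs (A ⇒* B via units): (S,G), (S,X), (X,G).
S: inherits non-unit rules of {G, S, X} → Gc | XG | Xcd | b | cd | d | db.
G: inherits non-unit rules of {G} → Gc | cd.
X: inherits non-unit rules of {G, X} → Gc | Xcd | b | cd | db.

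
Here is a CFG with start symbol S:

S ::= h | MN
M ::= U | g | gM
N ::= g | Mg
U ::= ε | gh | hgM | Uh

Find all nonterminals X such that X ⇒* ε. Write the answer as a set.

Directly nullable (have an ε-rule): {U}.
M is nullable via M -> U (every symbol on the right is already known nullable).
Not nullable: N, S — each has a terminal in every rule's right-hand side or depends on a non-nullable symbol.

{M, U}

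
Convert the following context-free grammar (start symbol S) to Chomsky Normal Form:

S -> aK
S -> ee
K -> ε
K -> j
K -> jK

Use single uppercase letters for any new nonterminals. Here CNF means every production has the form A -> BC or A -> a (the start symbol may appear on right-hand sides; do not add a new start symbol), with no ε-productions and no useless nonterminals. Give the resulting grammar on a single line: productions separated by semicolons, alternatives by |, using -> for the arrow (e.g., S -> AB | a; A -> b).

S -> a | BK | CC; A -> j; B -> a; C -> e; K -> j | AK

Nullable: {K}; after ε-elimination: S -> a | aK | ee; K -> j | jK.
No unit productions to eliminate.
TERM: introduce B -> a, C -> e, A -> j and substitute in every rule of length ≥2.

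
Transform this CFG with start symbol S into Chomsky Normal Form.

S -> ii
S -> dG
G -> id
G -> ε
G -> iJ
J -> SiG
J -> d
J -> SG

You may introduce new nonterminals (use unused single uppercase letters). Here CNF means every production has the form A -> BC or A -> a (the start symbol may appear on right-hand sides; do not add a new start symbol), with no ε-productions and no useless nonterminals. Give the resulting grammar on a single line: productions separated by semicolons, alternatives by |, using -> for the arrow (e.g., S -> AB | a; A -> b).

Nullable: {G}; after ε-elimination: S -> d | dG | ii; G -> iJ | id; J -> S | d | SG | Si | SiG.
After unit-elimination: S -> d | dG | ii; G -> iJ | id; J -> d | SG | Si | dG | ii | SiG.
TERM: introduce B -> d, A -> i and substitute in every rule of length ≥2.
BIN: J -> SAG becomes J -> SC, C -> AG.

S -> d | AA | BG; A -> i; B -> d; C -> AG; G -> AB | AJ; J -> d | AA | BG | SA | SC | SG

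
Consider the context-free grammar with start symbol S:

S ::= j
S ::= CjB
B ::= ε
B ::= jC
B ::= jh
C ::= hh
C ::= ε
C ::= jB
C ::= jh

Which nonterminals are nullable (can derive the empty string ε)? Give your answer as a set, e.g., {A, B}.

{B, C}

Directly nullable (have an ε-rule): {B, C}.
Not nullable: S — each has a terminal in every rule's right-hand side or depends on a non-nullable symbol.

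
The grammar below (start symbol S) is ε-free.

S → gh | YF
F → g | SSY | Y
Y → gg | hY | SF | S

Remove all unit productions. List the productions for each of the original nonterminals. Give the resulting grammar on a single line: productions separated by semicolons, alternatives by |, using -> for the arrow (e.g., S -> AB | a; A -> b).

S -> YF | gh; F -> g | SF | YF | gg | gh | hY | SSY; Y -> SF | YF | gg | gh | hY

Unit productions: F->Y, Y->S.
Unit pairs (A ⇒* B via units): (F,S), (F,Y), (Y,S).
S: inherits non-unit rules of {S} → YF | gh.
F: inherits non-unit rules of {F, S, Y} → SF | SSY | YF | g | gg | gh | hY.
Y: inherits non-unit rules of {S, Y} → SF | YF | gg | gh | hY.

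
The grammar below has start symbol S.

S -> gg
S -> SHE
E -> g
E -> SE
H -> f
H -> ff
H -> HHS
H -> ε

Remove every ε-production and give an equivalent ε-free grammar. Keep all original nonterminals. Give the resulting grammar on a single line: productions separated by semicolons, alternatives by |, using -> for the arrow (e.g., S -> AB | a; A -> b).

Nullable set: {H}.
S -> SHE: H nullable, giving SE | SHE.
Drop H -> ε.
H -> HHS: H, H nullable, giving HHS | HS | S.
Unchanged (no nullable symbols): S -> gg; E -> SE; E -> g; H -> f; H -> ff.

S -> SE | gg | SHE; E -> g | SE; H -> S | f | HS | ff | HHS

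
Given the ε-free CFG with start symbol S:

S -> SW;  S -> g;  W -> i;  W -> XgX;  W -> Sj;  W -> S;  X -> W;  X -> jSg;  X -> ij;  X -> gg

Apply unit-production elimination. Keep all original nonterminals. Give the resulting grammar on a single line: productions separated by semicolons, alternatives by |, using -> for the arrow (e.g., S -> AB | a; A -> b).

S -> g | SW; W -> g | i | SW | Sj | XgX; X -> g | i | SW | Sj | gg | ij | XgX | jSg

Unit productions: W->S, X->W.
Unit pairs (A ⇒* B via units): (W,S), (X,S), (X,W).
S: inherits non-unit rules of {S} → SW | g.
W: inherits non-unit rules of {S, W} → SW | Sj | XgX | g | i.
X: inherits non-unit rules of {S, W, X} → SW | Sj | XgX | g | gg | i | ij | jSg.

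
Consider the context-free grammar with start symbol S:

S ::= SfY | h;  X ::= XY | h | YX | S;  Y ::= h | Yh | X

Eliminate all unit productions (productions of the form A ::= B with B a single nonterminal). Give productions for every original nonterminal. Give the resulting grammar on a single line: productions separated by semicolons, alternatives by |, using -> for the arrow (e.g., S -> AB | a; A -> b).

Unit productions: X->S, Y->X.
Unit pairs (A ⇒* B via units): (X,S), (Y,S), (Y,X).
S: inherits non-unit rules of {S} → SfY | h.
X: inherits non-unit rules of {S, X} → SfY | XY | YX | h.
Y: inherits non-unit rules of {S, X, Y} → SfY | XY | YX | Yh | h.

S -> h | SfY; X -> h | XY | YX | SfY; Y -> h | XY | YX | Yh | SfY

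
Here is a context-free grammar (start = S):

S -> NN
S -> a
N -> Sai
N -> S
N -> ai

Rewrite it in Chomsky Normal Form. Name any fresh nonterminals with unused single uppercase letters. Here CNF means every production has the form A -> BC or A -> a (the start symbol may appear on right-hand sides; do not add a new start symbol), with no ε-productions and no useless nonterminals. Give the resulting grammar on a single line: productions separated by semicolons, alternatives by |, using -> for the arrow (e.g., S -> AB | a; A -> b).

S -> a | NN; A -> a; B -> i; C -> AB; N -> a | AB | NN | SC

No ε-productions.
After unit-elimination: S -> a | NN; N -> a | NN | ai | Sai.
TERM: introduce A -> a, B -> i and substitute in every rule of length ≥2.
BIN: N -> SAB becomes N -> SC, C -> AB.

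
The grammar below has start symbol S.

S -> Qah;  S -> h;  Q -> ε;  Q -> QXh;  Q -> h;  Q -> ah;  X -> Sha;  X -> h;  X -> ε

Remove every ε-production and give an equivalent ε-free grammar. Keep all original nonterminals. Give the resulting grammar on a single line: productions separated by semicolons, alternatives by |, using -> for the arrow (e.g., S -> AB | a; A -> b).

Nullable set: {Q, X}.
S -> Qah: Q nullable, giving Qah | ah.
Drop Q -> ε.
Q -> QXh: Q, X nullable, giving QXh | Qh | Xh | h.
Drop X -> ε.
Unchanged (no nullable symbols): S -> h; Q -> ah; Q -> h; X -> Sha; X -> h.

S -> h | ah | Qah; Q -> h | Qh | Xh | ah | QXh; X -> h | Sha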